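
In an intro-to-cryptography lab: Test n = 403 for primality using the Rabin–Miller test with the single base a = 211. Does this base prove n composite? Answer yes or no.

n − 1 = 402 = 2^1 · 201, so s = 1 and d = 201.
x_0 = 211^201 mod 403 = 1.
x_0 = 1, so 211 is not a witness.

no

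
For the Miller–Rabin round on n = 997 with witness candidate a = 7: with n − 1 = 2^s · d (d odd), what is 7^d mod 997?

161

n − 1 = 996 = 2^2 · 249, so s = 2 and d = 249.
Repeated squaring mod 997: 7^1 ≡ 7, 7^2 ≡ 49, 7^4 ≡ 407, 7^8 ≡ 147, 7^16 ≡ 672, 7^32 ≡ 940, 7^64 ≡ 258, 7^128 ≡ 762.
249 = 128 + 64 + 32 + 16 + 8 + 1, so 7^249 ≡ 762·258·940·672·147·7 ≡ 161 (mod 997).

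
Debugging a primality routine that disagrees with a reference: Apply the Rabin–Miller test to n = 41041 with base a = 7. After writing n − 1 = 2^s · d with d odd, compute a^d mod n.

1022

n − 1 = 41040 = 2^4 · 2565, so s = 4 and d = 2565.
Repeated squaring mod 41041: 7^1 ≡ 7, 7^2 ≡ 49, 7^4 ≡ 2401, 7^8 ≡ 19061, 7^16 ≡ 26789, 7^32 ≡ 7595, 7^64 ≡ 21420, 7^128 ≡ 19061, 7^256 ≡ 26789, 7^512 ≡ 7595, 7^1024 ≡ 21420, 7^2048 ≡ 19061.
2565 = 2048 + 512 + 4 + 1, so 7^2565 ≡ 19061·7595·2401·7 ≡ 1022 (mod 41041).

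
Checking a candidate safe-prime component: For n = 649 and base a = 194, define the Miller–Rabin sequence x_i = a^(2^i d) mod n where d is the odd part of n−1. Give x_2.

n − 1 = 648 = 2^3 · 81, so s = 3 and d = 81.
Repeated squaring mod 649: 194^1 ≡ 194, 194^2 ≡ 643, 194^4 ≡ 36, 194^8 ≡ 647, 194^16 ≡ 4, 194^32 ≡ 16, 194^64 ≡ 256.
81 = 64 + 16 + 1, so 194^81 ≡ 256·4·194 ≡ 62 (mod 649).
x_0 = 62.
x_1 = 62^2 mod 649 = 599.
x_2 = 599^2 mod 649 = 553.

553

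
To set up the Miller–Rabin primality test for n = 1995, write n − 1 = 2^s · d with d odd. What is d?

Halving: 1994 → 997; 997 is odd.
So 1994 = 2^1 · 997.

997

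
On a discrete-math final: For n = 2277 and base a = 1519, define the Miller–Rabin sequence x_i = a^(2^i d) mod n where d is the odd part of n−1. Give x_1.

n − 1 = 2276 = 2^2 · 569, so s = 2 and d = 569.
Repeated squaring mod 2277: 1519^1 ≡ 1519, 1519^2 ≡ 760, 1519^4 ≡ 1519, 1519^8 ≡ 760, 1519^16 ≡ 1519, 1519^32 ≡ 760, 1519^64 ≡ 1519, 1519^128 ≡ 760, 1519^256 ≡ 1519, 1519^512 ≡ 760.
569 = 512 + 32 + 16 + 8 + 1, so 1519^569 ≡ 760·760·1519·760·1519 ≡ 760 (mod 2277).
x_0 = 760.
x_1 = 760^2 mod 2277 = 1519.

1519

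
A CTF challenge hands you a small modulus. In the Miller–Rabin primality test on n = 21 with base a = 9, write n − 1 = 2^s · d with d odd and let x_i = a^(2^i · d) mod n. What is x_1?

9

n − 1 = 20 = 2^2 · 5, so s = 2 and d = 5.
x_0 = 9^5 mod 21 = 18.
x_1 = 18^2 mod 21 = 9.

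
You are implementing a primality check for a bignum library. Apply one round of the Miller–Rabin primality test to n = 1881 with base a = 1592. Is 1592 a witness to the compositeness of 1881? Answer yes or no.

yes

n − 1 = 1880 = 2^3 · 235, so s = 3 and d = 235.
x_0 = 1592^235 mod 1881 = 395.
x_0 is neither 1 nor 1880, so continue squaring.
x_1 = 395^2 mod 1881 = 1783.
x_2 = 1783^2 mod 1881 = 199.
Reached i = s−1 = 2 without hitting −1: 1592 is a Miller–Rabin witness and 1881 is composite.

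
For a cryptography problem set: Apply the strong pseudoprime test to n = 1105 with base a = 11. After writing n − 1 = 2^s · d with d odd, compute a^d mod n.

n − 1 = 1104 = 2^4 · 69, so s = 4 and d = 69.
By repeated squaring, 11^69 ≡ 996 (mod 1105).

996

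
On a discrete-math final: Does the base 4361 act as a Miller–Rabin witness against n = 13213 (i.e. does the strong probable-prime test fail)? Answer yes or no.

n − 1 = 13212 = 2^2 · 3303, so s = 2 and d = 3303.
x_0 = 4361^3303 mod 13213 = 9755.
x_0 is neither 1 nor 13212, so continue squaring.
x_1 = 9755^2 mod 13213 = 13212.
x_1 ≡ −1, so 4361 is not a witness.

no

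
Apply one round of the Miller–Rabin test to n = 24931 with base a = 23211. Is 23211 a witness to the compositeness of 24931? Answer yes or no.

yes

n − 1 = 24930 = 2^1 · 12465, so s = 1 and d = 12465.
x_0 = 23211^12465 mod 24931 = 6668.
x_0 ∉ {1, 24930} and s = 1, so 23211 is a Miller–Rabin witness and 24931 is composite.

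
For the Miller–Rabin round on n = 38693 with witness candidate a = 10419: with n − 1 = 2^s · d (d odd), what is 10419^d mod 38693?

1

n − 1 = 38692 = 2^2 · 9673, so s = 2 and d = 9673.
By repeated squaring, 10419^9673 ≡ 1 (mod 38693).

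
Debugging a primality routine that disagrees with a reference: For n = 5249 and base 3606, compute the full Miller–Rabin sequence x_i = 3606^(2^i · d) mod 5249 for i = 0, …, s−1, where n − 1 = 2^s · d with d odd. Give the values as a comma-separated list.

2752, 4446, 4431, 2501, 3442, 371, 1167

n − 1 = 5248 = 2^7 · 41, so s = 7 and d = 41.
x_0 = 3606^41 mod 5249 = 2752.
x_1 = 2752^2 mod 5249 = 4446.
x_2 = 4446^2 mod 5249 = 4431.
x_3 = 4431^2 mod 5249 = 2501.
x_4 = 2501^2 mod 5249 = 3442.
x_5 = 3442^2 mod 5249 = 371.
x_6 = 371^2 mod 5249 = 1167.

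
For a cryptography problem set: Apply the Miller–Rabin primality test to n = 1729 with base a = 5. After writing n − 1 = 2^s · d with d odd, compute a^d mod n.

n − 1 = 1728 = 2^6 · 27, so s = 6 and d = 27.
5^27 mod 1729 = 1217.

1217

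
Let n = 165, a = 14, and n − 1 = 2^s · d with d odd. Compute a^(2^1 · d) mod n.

31

n − 1 = 164 = 2^2 · 41, so s = 2 and d = 41.
x_0 = 14^41 mod 165 = 14.
x_1 = 14^2 mod 165 = 31.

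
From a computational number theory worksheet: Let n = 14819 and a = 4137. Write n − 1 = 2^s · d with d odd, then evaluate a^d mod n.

6713

n − 1 = 14818 = 2^1 · 7409, so s = 1 and d = 7409.
4137^7409 mod 14819 = 6713.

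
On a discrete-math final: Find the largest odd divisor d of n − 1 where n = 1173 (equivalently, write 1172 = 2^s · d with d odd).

Halving: 1172 → 586 → 293; 293 is odd.
So 1172 = 2^2 · 293.

293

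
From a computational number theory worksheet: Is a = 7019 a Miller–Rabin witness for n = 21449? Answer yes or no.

no

n − 1 = 21448 = 2^3 · 2681, so s = 3 and d = 2681.
x_0 = 7019^2681 mod 21449 = 7019.
x_0 is neither 1 nor 21448, so continue squaring.
x_1 = 7019^2 mod 21449 = 19457.
x_2 = 19457^2 mod 21449 = 21448.
x_2 ≡ −1, so 7019 is not a witness.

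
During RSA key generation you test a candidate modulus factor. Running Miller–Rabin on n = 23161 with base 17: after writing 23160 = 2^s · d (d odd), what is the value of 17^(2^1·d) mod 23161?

n − 1 = 23160 = 2^3 · 2895, so s = 3 and d = 2895.
Repeated squaring mod 23161: 17^1 ≡ 17, 17^2 ≡ 289, 17^4 ≡ 14038, 17^8 ≡ 11656, 17^16 ≡ 23071, 17^32 ≡ 8100, 17^64 ≡ 18048, 17^128 ≡ 17161, 17^256 ≡ 7806, 17^512 ≡ 20206, 17^1024 ≡ 328, 17^2048 ≡ 14940.
2895 = 2048 + 512 + 256 + 64 + 8 + 4 + 2 + 1, so 17^2895 ≡ 14940·20206·7806·18048·11656·14038·289·17 ≡ 19330 (mod 23161).
x_0 = 19330.
x_1 = 19330^2 mod 23161 = 15648.

15648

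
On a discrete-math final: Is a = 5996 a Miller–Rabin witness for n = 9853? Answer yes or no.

yes

n − 1 = 9852 = 2^2 · 2463, so s = 2 and d = 2463.
x_0 = 5996^2463 mod 9853 = 7783.
x_0 is neither 1 nor 9852, so continue squaring.
x_1 = 7783^2 mod 9853 = 8698.
Reached i = s−1 = 1 without hitting −1: 5996 is a Miller–Rabin witness and 9853 is composite.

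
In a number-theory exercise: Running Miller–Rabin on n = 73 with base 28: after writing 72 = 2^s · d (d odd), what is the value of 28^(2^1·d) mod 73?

27

n − 1 = 72 = 2^3 · 9, so s = 3 and d = 9.
Repeated squaring mod 73: 28^1 ≡ 28, 28^2 ≡ 54, 28^4 ≡ 69, 28^8 ≡ 16.
9 = 8 + 1, so 28^9 ≡ 16·28 ≡ 10 (mod 73).
x_0 = 10.
x_1 = 10^2 mod 73 = 27.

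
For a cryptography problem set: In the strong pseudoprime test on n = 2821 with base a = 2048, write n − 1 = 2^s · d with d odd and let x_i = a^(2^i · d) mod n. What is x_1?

1520

n − 1 = 2820 = 2^2 · 705, so s = 2 and d = 705.
By repeated squaring, 2048^705 ≡ 1737 (mod 2821).
x_0 = 1737.
x_1 = 1737^2 mod 2821 = 1520.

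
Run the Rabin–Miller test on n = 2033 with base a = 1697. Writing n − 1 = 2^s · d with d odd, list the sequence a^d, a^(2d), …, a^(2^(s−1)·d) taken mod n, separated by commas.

975, 1214, 1904, 377

n − 1 = 2032 = 2^4 · 127, so s = 4 and d = 127.
x_0 = 1697^127 mod 2033 = 975.
x_1 = 975^2 mod 2033 = 1214.
x_2 = 1214^2 mod 2033 = 1904.
x_3 = 1904^2 mod 2033 = 377.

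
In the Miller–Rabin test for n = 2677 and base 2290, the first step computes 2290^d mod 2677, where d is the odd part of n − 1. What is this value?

2676

n − 1 = 2676 = 2^2 · 669, so s = 2 and d = 669.
2290^669 mod 2677 = 2676.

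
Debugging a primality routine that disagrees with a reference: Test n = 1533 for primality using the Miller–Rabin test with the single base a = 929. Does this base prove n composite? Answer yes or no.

n − 1 = 1532 = 2^2 · 383, so s = 2 and d = 383.
Repeated squaring mod 1533: 929^1 ≡ 929, 929^2 ≡ 1495, 929^4 ≡ 1444, 929^8 ≡ 256, 929^16 ≡ 1150, 929^32 ≡ 1054, 929^64 ≡ 1024, 929^128 ≡ 4, 929^256 ≡ 16.
383 = 256 + 64 + 32 + 16 + 8 + 4 + 2 + 1, so 929^383 ≡ 16·1024·1054·1150·256·1444·1495·929 ≡ 1340 (mod 1533).
x_0 = 929^383 mod 1533 = 1340.
x_0 is neither 1 nor 1532, so continue squaring.
x_1 = 1340^2 mod 1533 = 457.
Reached i = s−1 = 1 without hitting −1: 929 is a Miller–Rabin witness and 1533 is composite.

yes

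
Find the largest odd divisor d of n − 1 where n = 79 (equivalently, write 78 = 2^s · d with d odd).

39

Halving: 78 → 39; 39 is odd.
So 78 = 2^1 · 39.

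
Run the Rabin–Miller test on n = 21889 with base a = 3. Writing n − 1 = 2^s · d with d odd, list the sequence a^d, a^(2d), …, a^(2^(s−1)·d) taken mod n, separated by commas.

21629, 1933, 15359, 1128, 2822, 17977, 3333

n − 1 = 21888 = 2^7 · 171, so s = 7 and d = 171.
x_0 = 3^171 mod 21889 = 21629.
x_1 = 21629^2 mod 21889 = 1933.
x_2 = 1933^2 mod 21889 = 15359.
x_3 = 15359^2 mod 21889 = 1128.
x_4 = 1128^2 mod 21889 = 2822.
x_5 = 2822^2 mod 21889 = 17977.
x_6 = 17977^2 mod 21889 = 3333.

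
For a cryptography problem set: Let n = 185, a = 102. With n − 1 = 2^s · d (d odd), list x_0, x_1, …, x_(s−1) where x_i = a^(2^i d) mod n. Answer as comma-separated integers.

3, 9, 81

n − 1 = 184 = 2^3 · 23, so s = 3 and d = 23.
x_0 = 102^23 mod 185 = 3.
x_1 = 3^2 mod 185 = 9.
x_2 = 9^2 mod 185 = 81.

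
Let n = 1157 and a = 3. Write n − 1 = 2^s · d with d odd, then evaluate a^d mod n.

562

n − 1 = 1156 = 2^2 · 289, so s = 2 and d = 289.
3^289 mod 1157 = 562.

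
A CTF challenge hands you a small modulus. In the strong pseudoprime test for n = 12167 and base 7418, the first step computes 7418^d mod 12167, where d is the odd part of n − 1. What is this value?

852

n − 1 = 12166 = 2^1 · 6083, so s = 1 and d = 6083.
Repeated squaring mod 12167: 7418^1 ≡ 7418, 7418^2 ≡ 7550, 7418^4 ≡ 105, 7418^8 ≡ 11025, 7418^16 ≡ 2295, 7418^32 ≡ 10881, 7418^64 ≡ 11251, 7418^128 ≡ 11700, 7418^256 ≡ 11250, 7418^512 ≡ 1366, 7418^1024 ≡ 4405, 7418^2048 ≡ 9827, 7418^4096 ≡ 450.
6083 = 4096 + 1024 + 512 + 256 + 128 + 64 + 2 + 1, so 7418^6083 ≡ 450·4405·1366·11250·11700·11251·7550·7418 ≡ 852 (mod 12167).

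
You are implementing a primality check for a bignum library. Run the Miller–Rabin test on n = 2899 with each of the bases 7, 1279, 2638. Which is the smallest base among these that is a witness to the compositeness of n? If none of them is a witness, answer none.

7

n − 1 = 2898 = 2^1 · 1449, so s = 1 and d = 1449.
Base 7: x_0 = 7^1449 mod 2899 = 1243. x_0 ∉ {1, 2898} and s = 1, so 7 is a Miller–Rabin witness and 2899 is composite.
Base 1279: x_0 = 1279^1449 mod 2899 = 239. x_0 ∉ {1, 2898} and s = 1, so 1279 is a Miller–Rabin witness and 2899 is composite.
Base 2638: x_0 = 2638^1449 mod 2899 = 2703. x_0 ∉ {1, 2898} and s = 1, so 2638 is a Miller–Rabin witness and 2899 is composite.
The smallest witness among the given bases is 7.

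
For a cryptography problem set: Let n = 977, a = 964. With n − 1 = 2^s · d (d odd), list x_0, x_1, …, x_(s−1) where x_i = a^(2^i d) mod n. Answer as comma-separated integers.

925, 750, 725, 976

n − 1 = 976 = 2^4 · 61, so s = 4 and d = 61.
x_0 = 964^61 mod 977 = 925.
x_1 = 925^2 mod 977 = 750.
x_2 = 750^2 mod 977 = 725.
x_3 = 725^2 mod 977 = 976.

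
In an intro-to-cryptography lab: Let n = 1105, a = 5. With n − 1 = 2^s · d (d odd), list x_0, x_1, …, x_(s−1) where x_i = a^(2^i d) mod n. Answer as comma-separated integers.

n − 1 = 1104 = 2^4 · 69, so s = 4 and d = 69.
x_0 = 5^69 mod 1105 = 915.
x_1 = 915^2 mod 1105 = 740.
x_2 = 740^2 mod 1105 = 625.
x_3 = 625^2 mod 1105 = 560.

915, 740, 625, 560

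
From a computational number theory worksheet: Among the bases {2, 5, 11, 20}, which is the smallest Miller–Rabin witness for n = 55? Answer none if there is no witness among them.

n − 1 = 54 = 2^1 · 27, so s = 1 and d = 27.
Base 2: x_0 = 2^27 mod 55 = 18. x_0 ∉ {1, 54} and s = 1, so 2 is a Miller–Rabin witness and 55 is composite.
Base 5: x_0 = 5^27 mod 55 = 25. x_0 ∉ {1, 54} and s = 1, so 5 is a Miller–Rabin witness and 55 is composite.
Base 11: x_0 = 11^27 mod 55 = 11. x_0 ∉ {1, 54} and s = 1, so 11 is a Miller–Rabin witness and 55 is composite.
Base 20: x_0 = 20^27 mod 55 = 15. x_0 ∉ {1, 54} and s = 1, so 20 is a Miller–Rabin witness and 55 is composite.
The smallest witness among the given bases is 2.

2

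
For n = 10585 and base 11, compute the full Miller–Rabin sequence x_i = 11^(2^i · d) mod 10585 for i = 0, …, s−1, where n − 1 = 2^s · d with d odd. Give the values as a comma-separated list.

7436, 8641, 291

n − 1 = 10584 = 2^3 · 1323, so s = 3 and d = 1323.
x_0 = 11^1323 mod 10585 = 7436.
x_1 = 7436^2 mod 10585 = 8641.
x_2 = 8641^2 mod 10585 = 291.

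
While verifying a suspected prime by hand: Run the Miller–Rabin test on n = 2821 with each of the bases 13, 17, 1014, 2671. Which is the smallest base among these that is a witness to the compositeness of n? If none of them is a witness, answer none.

13

n − 1 = 2820 = 2^2 · 705, so s = 2 and d = 705.
Base 13: x_0 = 13^705 mod 2821 = 650. x_0 is neither 1 nor 2820, so continue squaring. x_1 = 650^2 mod 2821 = 2171. Reached i = s−1 = 1 without hitting −1: 13 is a Miller–Rabin witness and 2821 is composite.
Base 17: x_0 = 17^705 mod 2821 = 2820. x_0 = 2820 ≡ −1, so 17 is not a witness.
Base 1014: x_0 = 1014^705 mod 2821 = 650. x_0 is neither 1 nor 2820, so continue squaring. x_1 = 650^2 mod 2821 = 2171. Reached i = s−1 = 1 without hitting −1: 1014 is a Miller–Rabin witness and 2821 is composite.
Base 2671: x_0 = 2671^705 mod 2821 = 2605. x_0 is neither 1 nor 2820, so continue squaring. x_1 = 2605^2 mod 2821 = 1520. Reached i = s−1 = 1 without hitting −1: 2671 is a Miller–Rabin witness and 2821 is composite.
The smallest witness among the given bases is 13.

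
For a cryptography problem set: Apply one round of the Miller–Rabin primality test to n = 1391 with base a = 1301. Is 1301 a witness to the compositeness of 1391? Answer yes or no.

n − 1 = 1390 = 2^1 · 695, so s = 1 and d = 695.
Repeated squaring mod 1391: 1301^1 ≡ 1301, 1301^2 ≡ 1145, 1301^4 ≡ 703, 1301^8 ≡ 404, 1301^16 ≡ 469, 1301^32 ≡ 183, 1301^64 ≡ 105, 1301^128 ≡ 1288, 1301^256 ≡ 872, 1301^512 ≡ 898.
695 = 512 + 128 + 32 + 16 + 4 + 2 + 1, so 1301^695 ≡ 898·1288·183·469·703·1145·1301 ≡ 989 (mod 1391).
x_0 = 1301^695 mod 1391 = 989.
x_0 ∉ {1, 1390} and s = 1, so 1301 is a Miller–Rabin witness and 1391 is composite.

yes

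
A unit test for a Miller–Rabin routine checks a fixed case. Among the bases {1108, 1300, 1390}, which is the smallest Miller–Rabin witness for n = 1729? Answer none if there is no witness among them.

n − 1 = 1728 = 2^6 · 27, so s = 6 and d = 27.
Base 1108: x_0 = 1108^27 mod 1729 = 1. x_0 = 1, so 1108 is not a witness.
Base 1300: x_0 = 1300^27 mod 1729 = 1196. x_0 is neither 1 nor 1728, so continue squaring. x_1 = 1196^2 mod 1729 = 533. x_2 = 533^2 mod 1729 = 533. x_3 = 533^2 mod 1729 = 533. x_4 = 533^2 mod 1729 = 533. x_5 = 533^2 mod 1729 = 533. Reached i = s−1 = 5 without hitting −1: 1300 is a Miller–Rabin witness and 1729 is composite.
Base 1390: x_0 = 1390^27 mod 1729 = 246. x_0 is neither 1 nor 1728, so continue squaring. x_1 = 246^2 mod 1729 = 1. x_1 = 1 but x_0 ≠ ±1, a nontrivial square root of 1 — 1390 is a witness and 1729 is composite.
The smallest witness among the given bases is 1300.

1300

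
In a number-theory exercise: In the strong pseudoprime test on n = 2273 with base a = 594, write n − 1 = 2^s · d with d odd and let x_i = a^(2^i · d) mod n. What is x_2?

2272

n − 1 = 2272 = 2^5 · 71, so s = 5 and d = 71.
x_0 = 594^71 mod 2273 = 1530.
x_1 = 1530^2 mod 2273 = 1983.
x_2 = 1983^2 mod 2273 = 2272.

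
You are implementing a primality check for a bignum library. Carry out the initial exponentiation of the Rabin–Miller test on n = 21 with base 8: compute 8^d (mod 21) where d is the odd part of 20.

n − 1 = 20 = 2^2 · 5, so s = 2 and d = 5.
Repeated squaring mod 21: 8^1 ≡ 8, 8^2 ≡ 1, 8^4 ≡ 1.
5 = 4 + 1, so 8^5 ≡ 1·8 ≡ 8 (mod 21).

8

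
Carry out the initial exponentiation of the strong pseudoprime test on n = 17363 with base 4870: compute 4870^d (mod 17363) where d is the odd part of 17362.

1306

n − 1 = 17362 = 2^1 · 8681, so s = 1 and d = 8681.
By repeated squaring, 4870^8681 ≡ 1306 (mod 17363).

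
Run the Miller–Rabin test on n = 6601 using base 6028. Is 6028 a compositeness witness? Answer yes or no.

no

n − 1 = 6600 = 2^3 · 825, so s = 3 and d = 825.
Repeated squaring mod 6601: 6028^1 ≡ 6028, 6028^2 ≡ 4880, 6028^4 ≡ 4593, 6028^8 ≡ 5454, 6028^16 ≡ 2010, 6028^32 ≡ 288, 6028^64 ≡ 3732, 6028^128 ≡ 6315, 6028^256 ≡ 2584, 6028^512 ≡ 3445.
825 = 512 + 256 + 32 + 16 + 8 + 1, so 6028^825 ≡ 3445·2584·288·2010·5454·6028 ≡ 1 (mod 6601).
x_0 = 6028^825 mod 6601 = 1.
x_0 = 1, so 6028 is not a witness.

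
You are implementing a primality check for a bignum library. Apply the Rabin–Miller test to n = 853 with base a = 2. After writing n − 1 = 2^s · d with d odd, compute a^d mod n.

333

n − 1 = 852 = 2^2 · 213, so s = 2 and d = 213.
2^213 mod 853 = 333.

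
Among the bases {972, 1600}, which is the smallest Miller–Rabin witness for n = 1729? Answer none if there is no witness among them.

none

n − 1 = 1728 = 2^6 · 27, so s = 6 and d = 27.
Base 972: x_0 = 972^27 mod 1729 = 1728. x_0 = 1728 ≡ −1, so 972 is not a witness.
Base 1600: x_0 = 1600^27 mod 1729 = 1. x_0 = 1, so 1600 is not a witness.
No listed base is a witness for 1729.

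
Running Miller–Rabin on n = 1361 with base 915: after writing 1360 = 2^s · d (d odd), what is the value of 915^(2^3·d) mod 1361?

1360

n − 1 = 1360 = 2^4 · 85, so s = 4 and d = 85.
x_0 = 915^85 mod 1361 = 574.
x_1 = 574^2 mod 1361 = 114.
x_2 = 114^2 mod 1361 = 747.
x_3 = 747^2 mod 1361 = 1360.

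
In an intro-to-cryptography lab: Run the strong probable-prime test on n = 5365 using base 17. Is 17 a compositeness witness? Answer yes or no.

n − 1 = 5364 = 2^2 · 1341, so s = 2 and d = 1341.
Repeated squaring mod 5365: 17^1 ≡ 17, 17^2 ≡ 289, 17^4 ≡ 3046, 17^8 ≡ 2031, 17^16 ≡ 4641, 17^32 ≡ 3771, 17^64 ≡ 3191, 17^128 ≡ 5076, 17^256 ≡ 3046, 17^512 ≡ 2031, 17^1024 ≡ 4641.
1341 = 1024 + 256 + 32 + 16 + 8 + 4 + 1, so 17^1341 ≡ 4641·3046·3771·4641·2031·3046·17 ≡ 2337 (mod 5365).
x_0 = 17^1341 mod 5365 = 2337.
x_0 is neither 1 nor 5364, so continue squaring.
x_1 = 2337^2 mod 5365 = 5364.
x_1 ≡ −1, so 17 is not a witness.

no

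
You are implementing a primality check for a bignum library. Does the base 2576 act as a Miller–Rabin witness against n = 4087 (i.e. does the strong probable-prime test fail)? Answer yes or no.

no

n − 1 = 4086 = 2^1 · 2043, so s = 1 and d = 2043.
x_0 = 2576^2043 mod 4087 = 4086.
x_0 = 4086 ≡ −1, so 2576 is not a witness.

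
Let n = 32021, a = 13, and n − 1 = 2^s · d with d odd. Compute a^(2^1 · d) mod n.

n − 1 = 32020 = 2^2 · 8005, so s = 2 and d = 8005.
Repeated squaring mod 32021: 13^1 ≡ 13, 13^2 ≡ 169, 13^4 ≡ 28561, 13^8 ≡ 27767, 13^16 ≡ 4651, 13^32 ≡ 17626, 13^64 ≡ 8134, 13^128 ≡ 6570, 13^256 ≡ 592, 13^512 ≡ 30254, 13^1024 ≡ 16252, 13^2048 ≡ 18296, 13^4096 ≡ 28103.
8005 = 4096 + 2048 + 1024 + 512 + 256 + 64 + 4 + 1, so 13^8005 ≡ 28103·18296·16252·30254·592·8134·28561·13 ≡ 12748 (mod 32021).
x_0 = 12748.
x_1 = 12748^2 mod 32021 = 4929.

4929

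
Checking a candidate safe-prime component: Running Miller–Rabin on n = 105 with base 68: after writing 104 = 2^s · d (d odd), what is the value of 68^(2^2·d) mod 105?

n − 1 = 104 = 2^3 · 13, so s = 3 and d = 13.
x_0 = 68^13 mod 105 = 68.
x_1 = 68^2 mod 105 = 4.
x_2 = 4^2 mod 105 = 16.

16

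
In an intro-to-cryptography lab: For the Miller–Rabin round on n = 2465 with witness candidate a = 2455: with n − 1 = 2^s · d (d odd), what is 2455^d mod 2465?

n − 1 = 2464 = 2^5 · 77, so s = 5 and d = 77.
Repeated squaring mod 2465: 2455^1 ≡ 2455, 2455^2 ≡ 100, 2455^4 ≡ 140, 2455^8 ≡ 2345, 2455^16 ≡ 2075, 2455^32 ≡ 1735, 2455^64 ≡ 460.
77 = 64 + 8 + 4 + 1, so 2455^77 ≡ 460·2345·140·2455 ≡ 2250 (mod 2465).

2250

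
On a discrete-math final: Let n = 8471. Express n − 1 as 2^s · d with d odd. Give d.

Halving: 8470 → 4235; 4235 is odd.
So 8470 = 2^1 · 4235.

4235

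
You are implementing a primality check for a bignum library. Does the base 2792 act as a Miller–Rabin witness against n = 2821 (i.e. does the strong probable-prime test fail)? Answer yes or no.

n − 1 = 2820 = 2^2 · 705, so s = 2 and d = 705.
x_0 = 2792^705 mod 2821 = 2729.
x_0 is neither 1 nor 2820, so continue squaring.
x_1 = 2729^2 mod 2821 = 1.
x_1 = 1 but x_0 ≠ ±1, a nontrivial square root of 1 — 2792 is a witness and 2821 is composite.

yes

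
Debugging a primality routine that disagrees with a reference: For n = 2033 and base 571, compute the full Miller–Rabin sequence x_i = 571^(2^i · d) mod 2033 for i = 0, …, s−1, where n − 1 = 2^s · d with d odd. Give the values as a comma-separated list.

1939, 704, 1597, 1027

n − 1 = 2032 = 2^4 · 127, so s = 4 and d = 127.
x_0 = 571^127 mod 2033 = 1939.
x_1 = 1939^2 mod 2033 = 704.
x_2 = 704^2 mod 2033 = 1597.
x_3 = 1597^2 mod 2033 = 1027.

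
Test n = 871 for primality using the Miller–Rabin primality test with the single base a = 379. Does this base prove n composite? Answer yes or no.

n − 1 = 870 = 2^1 · 435, so s = 1 and d = 435.
x_0 = 379^435 mod 871 = 8.
x_0 ∉ {1, 870} and s = 1, so 379 is a Miller–Rabin witness and 871 is composite.

yes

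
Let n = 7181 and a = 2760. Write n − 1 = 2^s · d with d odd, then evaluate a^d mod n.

4984

n − 1 = 7180 = 2^2 · 1795, so s = 2 and d = 1795.
2760^1795 mod 7181 = 4984.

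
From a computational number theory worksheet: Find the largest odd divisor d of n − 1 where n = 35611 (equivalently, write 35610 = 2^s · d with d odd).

Halving: 35610 → 17805; 17805 is odd.
So 35610 = 2^1 · 17805.

17805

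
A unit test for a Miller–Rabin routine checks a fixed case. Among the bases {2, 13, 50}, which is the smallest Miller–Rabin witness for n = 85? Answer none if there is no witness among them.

2

n − 1 = 84 = 2^2 · 21, so s = 2 and d = 21.
Base 2: x_0 = 2^21 mod 85 = 32. x_0 is neither 1 nor 84, so continue squaring. x_1 = 32^2 mod 85 = 4. Reached i = s−1 = 1 without hitting −1: 2 is a Miller–Rabin witness and 85 is composite.
Base 13: x_0 = 13^21 mod 85 = 13. x_0 is neither 1 nor 84, so continue squaring. x_1 = 13^2 mod 85 = 84. x_1 ≡ −1, so 13 is not a witness.
Base 50: x_0 = 50^21 mod 85 = 50. x_0 is neither 1 nor 84, so continue squaring. x_1 = 50^2 mod 85 = 35. Reached i = s−1 = 1 without hitting −1: 50 is a Miller–Rabin witness and 85 is composite.
The smallest witness among the given bases is 2.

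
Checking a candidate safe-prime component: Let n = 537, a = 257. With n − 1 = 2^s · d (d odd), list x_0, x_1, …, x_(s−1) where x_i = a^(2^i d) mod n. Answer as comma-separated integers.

n − 1 = 536 = 2^3 · 67, so s = 3 and d = 67.
x_0 = 257^67 mod 537 = 392.
x_1 = 392^2 mod 537 = 82.
x_2 = 82^2 mod 537 = 280.

392, 82, 280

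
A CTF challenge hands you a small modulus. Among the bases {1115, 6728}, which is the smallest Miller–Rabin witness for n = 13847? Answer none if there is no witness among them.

n − 1 = 13846 = 2^1 · 6923, so s = 1 and d = 6923.
Base 1115: x_0 = 1115^6923 mod 13847 = 1039. x_0 ∉ {1, 13846} and s = 1, so 1115 is a Miller–Rabin witness and 13847 is composite.
Base 6728: x_0 = 6728^6923 mod 13847 = 4118. x_0 ∉ {1, 13846} and s = 1, so 6728 is a Miller–Rabin witness and 13847 is composite.
The smallest witness among the given bases is 1115.

1115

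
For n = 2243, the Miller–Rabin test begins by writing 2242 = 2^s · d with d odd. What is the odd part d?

1121

Halving: 2242 → 1121; 1121 is odd.
So 2242 = 2^1 · 1121.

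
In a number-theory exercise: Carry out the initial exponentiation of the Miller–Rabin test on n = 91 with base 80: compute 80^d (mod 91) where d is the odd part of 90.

n − 1 = 90 = 2^1 · 45, so s = 1 and d = 45.
Repeated squaring mod 91: 80^1 ≡ 80, 80^2 ≡ 30, 80^4 ≡ 81, 80^8 ≡ 9, 80^16 ≡ 81, 80^32 ≡ 9.
45 = 32 + 8 + 4 + 1, so 80^45 ≡ 9·9·81·80 ≡ 83 (mod 91).

83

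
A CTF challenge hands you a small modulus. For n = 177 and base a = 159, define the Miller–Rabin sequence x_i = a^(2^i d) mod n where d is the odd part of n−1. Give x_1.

66

n − 1 = 176 = 2^4 · 11, so s = 4 and d = 11.
x_0 = 159^11 mod 177 = 78.
x_1 = 78^2 mod 177 = 66.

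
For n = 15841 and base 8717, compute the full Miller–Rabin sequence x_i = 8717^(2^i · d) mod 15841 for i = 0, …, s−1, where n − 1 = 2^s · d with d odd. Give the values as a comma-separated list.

8989, 13021, 218, 1, 1

n − 1 = 15840 = 2^5 · 495, so s = 5 and d = 495.
x_0 = 8717^495 mod 15841 = 8989.
x_1 = 8989^2 mod 15841 = 13021.
x_2 = 13021^2 mod 15841 = 218.
x_3 = 218^2 mod 15841 = 1.
x_4 = 1^2 mod 15841 = 1.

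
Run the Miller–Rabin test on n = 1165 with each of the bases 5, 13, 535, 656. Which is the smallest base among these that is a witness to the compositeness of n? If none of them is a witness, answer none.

n − 1 = 1164 = 2^2 · 291, so s = 2 and d = 291.
Base 5: x_0 = 5^291 mod 1165 = 720. x_0 is neither 1 nor 1164, so continue squaring. x_1 = 720^2 mod 1165 = 1140. Reached i = s−1 = 1 without hitting −1: 5 is a Miller–Rabin witness and 1165 is composite.
Base 13: x_0 = 13^291 mod 1165 = 1152. x_0 is neither 1 nor 1164, so continue squaring. x_1 = 1152^2 mod 1165 = 169. Reached i = s−1 = 1 without hitting −1: 13 is a Miller–Rabin witness and 1165 is composite.
Base 535: x_0 = 535^291 mod 1165 = 150. x_0 is neither 1 nor 1164, so continue squaring. x_1 = 150^2 mod 1165 = 365. Reached i = s−1 = 1 without hitting −1: 535 is a Miller–Rabin witness and 1165 is composite.
Base 656: x_0 = 656^291 mod 1165 = 1031. x_0 is neither 1 nor 1164, so continue squaring. x_1 = 1031^2 mod 1165 = 481. Reached i = s−1 = 1 without hitting −1: 656 is a Miller–Rabin witness and 1165 is composite.
The smallest witness among the given bases is 5.

5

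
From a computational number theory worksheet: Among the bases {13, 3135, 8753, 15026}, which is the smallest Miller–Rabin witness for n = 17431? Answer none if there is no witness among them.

none

n − 1 = 17430 = 2^1 · 8715, so s = 1 and d = 8715.
Base 13: x_0 = 13^8715 mod 17431 = 17430. x_0 = 17430 ≡ −1, so 13 is not a witness.
Base 3135: x_0 = 3135^8715 mod 17431 = 17430. x_0 = 17430 ≡ −1, so 3135 is not a witness.
Base 8753: x_0 = 8753^8715 mod 17431 = 17430. x_0 = 17430 ≡ −1, so 8753 is not a witness.
Base 15026: x_0 = 15026^8715 mod 17431 = 1. x_0 = 1, so 15026 is not a witness.
No listed base is a witness for 17431.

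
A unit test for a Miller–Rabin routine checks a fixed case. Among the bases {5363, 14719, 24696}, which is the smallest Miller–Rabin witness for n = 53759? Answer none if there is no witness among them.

none

n − 1 = 53758 = 2^1 · 26879, so s = 1 and d = 26879.
Base 5363: x_0 = 5363^26879 mod 53759 = 1. x_0 = 1, so 5363 is not a witness.
Base 14719: x_0 = 14719^26879 mod 53759 = 1. x_0 = 1, so 14719 is not a witness.
Base 24696: x_0 = 24696^26879 mod 53759 = 1. x_0 = 1, so 24696 is not a witness.
No listed base is a witness for 53759.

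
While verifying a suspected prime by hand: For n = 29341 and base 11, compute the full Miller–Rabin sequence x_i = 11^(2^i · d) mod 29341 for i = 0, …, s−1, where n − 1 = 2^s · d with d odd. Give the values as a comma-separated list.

n − 1 = 29340 = 2^2 · 7335, so s = 2 and d = 7335.
x_0 = 11^7335 mod 29341 = 1331.
x_1 = 1331^2 mod 29341 = 11101.

1331, 11101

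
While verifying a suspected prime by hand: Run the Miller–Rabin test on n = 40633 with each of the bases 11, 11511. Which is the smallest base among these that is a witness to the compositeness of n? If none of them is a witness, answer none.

11

n − 1 = 40632 = 2^3 · 5079, so s = 3 and d = 5079.
Base 11: x_0 = 11^5079 mod 40633 = 16828. x_0 is neither 1 nor 40632, so continue squaring. x_1 = 16828^2 mod 40633 = 10207. x_2 = 10207^2 mod 40633 = 40470. Reached i = s−1 = 2 without hitting −1: 11 is a Miller–Rabin witness and 40633 is composite.
Base 11511: x_0 = 11511^5079 mod 40633 = 3863. x_0 is neither 1 nor 40632, so continue squaring. x_1 = 3863^2 mod 40633 = 10458. x_2 = 10458^2 mod 40633 = 26361. Reached i = s−1 = 2 without hitting −1: 11511 is a Miller–Rabin witness and 40633 is composite.
The smallest witness among the given bases is 11.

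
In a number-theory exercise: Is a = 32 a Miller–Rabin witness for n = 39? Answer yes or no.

yes

n − 1 = 38 = 2^1 · 19, so s = 1 and d = 19.
x_0 = 32^19 mod 39 = 20.
x_0 ∉ {1, 38} and s = 1, so 32 is a Miller–Rabin witness and 39 is composite.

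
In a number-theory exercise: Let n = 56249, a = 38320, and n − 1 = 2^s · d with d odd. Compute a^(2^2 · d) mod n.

1

n − 1 = 56248 = 2^3 · 7031, so s = 3 and d = 7031.
x_0 = 38320^7031 mod 56249 = 50983.
x_1 = 50983^2 mod 56249 = 56248.
x_2 = 56248^2 mod 56249 = 1.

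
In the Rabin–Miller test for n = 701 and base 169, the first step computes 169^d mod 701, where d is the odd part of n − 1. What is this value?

n − 1 = 700 = 2^2 · 175, so s = 2 and d = 175.
Repeated squaring mod 701: 169^1 ≡ 169, 169^2 ≡ 521, 169^4 ≡ 154, 169^8 ≡ 583, 169^16 ≡ 605, 169^32 ≡ 103, 169^64 ≡ 94, 169^128 ≡ 424.
175 = 128 + 32 + 8 + 4 + 2 + 1, so 169^175 ≡ 424·103·583·154·521·169 ≡ 1 (mod 701).

1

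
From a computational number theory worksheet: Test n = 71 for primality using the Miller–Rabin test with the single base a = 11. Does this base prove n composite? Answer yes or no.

n − 1 = 70 = 2^1 · 35, so s = 1 and d = 35.
Repeated squaring mod 71: 11^1 ≡ 11, 11^2 ≡ 50, 11^4 ≡ 15, 11^8 ≡ 12, 11^16 ≡ 2, 11^32 ≡ 4.
35 = 32 + 2 + 1, so 11^35 ≡ 4·50·11 ≡ 70 (mod 71).
x_0 = 11^35 mod 71 = 70.
x_0 = 70 ≡ −1, so 11 is not a witness.

no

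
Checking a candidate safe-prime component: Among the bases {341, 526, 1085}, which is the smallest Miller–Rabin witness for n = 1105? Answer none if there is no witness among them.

526

n − 1 = 1104 = 2^4 · 69, so s = 4 and d = 69.
Base 341: x_0 = 341^69 mod 1105 = 1. x_0 = 1, so 341 is not a witness.
Base 526: x_0 = 526^69 mod 1105 = 356. x_0 is neither 1 nor 1104, so continue squaring. x_1 = 356^2 mod 1105 = 766. x_2 = 766^2 mod 1105 = 1. x_2 = 1 but x_1 ≠ ±1, a nontrivial square root of 1 — 526 is a witness and 1105 is composite.
Base 1085: x_0 = 1085^69 mod 1105 = 590. x_0 is neither 1 nor 1104, so continue squaring. x_1 = 590^2 mod 1105 = 25. x_2 = 25^2 mod 1105 = 625. x_3 = 625^2 mod 1105 = 560. Reached i = s−1 = 3 without hitting −1: 1085 is a Miller–Rabin witness and 1105 is composite.
The smallest witness among the given bases is 526.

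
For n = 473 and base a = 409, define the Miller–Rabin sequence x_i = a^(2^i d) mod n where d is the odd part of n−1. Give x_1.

256

n − 1 = 472 = 2^3 · 59, so s = 3 and d = 59.
x_0 = 409^59 mod 473 = 457.
x_1 = 457^2 mod 473 = 256.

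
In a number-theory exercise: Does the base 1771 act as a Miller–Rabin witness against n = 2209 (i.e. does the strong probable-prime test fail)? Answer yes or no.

no

n − 1 = 2208 = 2^5 · 69, so s = 5 and d = 69.
Repeated squaring mod 2209: 1771^1 ≡ 1771, 1771^2 ≡ 1870, 1771^4 ≡ 53, 1771^8 ≡ 600, 1771^16 ≡ 2142, 1771^32 ≡ 71, 1771^64 ≡ 623.
69 = 64 + 4 + 1, so 1771^69 ≡ 623·53·1771 ≡ 1 (mod 2209).
x_0 = 1771^69 mod 2209 = 1.
x_0 = 1, so 1771 is not a witness.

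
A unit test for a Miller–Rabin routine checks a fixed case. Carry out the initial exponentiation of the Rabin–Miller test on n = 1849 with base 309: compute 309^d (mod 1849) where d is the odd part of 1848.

n − 1 = 1848 = 2^3 · 231, so s = 3 and d = 231.
Repeated squaring mod 1849: 309^1 ≡ 309, 309^2 ≡ 1182, 309^4 ≡ 1129, 309^8 ≡ 680, 309^16 ≡ 150, 309^32 ≡ 312, 309^64 ≡ 1196, 309^128 ≡ 1139.
231 = 128 + 64 + 32 + 4 + 2 + 1, so 309^231 ≡ 1139·1196·312·1129·1182·309 ≡ 1074 (mod 1849).

1074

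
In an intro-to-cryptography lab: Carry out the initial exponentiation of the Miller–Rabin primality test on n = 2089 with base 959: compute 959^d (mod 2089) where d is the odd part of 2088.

n − 1 = 2088 = 2^3 · 261, so s = 3 and d = 261.
959^261 mod 2089 = 84.

84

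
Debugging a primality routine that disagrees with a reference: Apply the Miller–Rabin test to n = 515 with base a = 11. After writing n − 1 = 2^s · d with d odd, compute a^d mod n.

n − 1 = 514 = 2^1 · 257, so s = 1 and d = 257.
Repeated squaring mod 515: 11^1 ≡ 11, 11^2 ≡ 121, 11^4 ≡ 221, 11^8 ≡ 431, 11^16 ≡ 361, 11^32 ≡ 26, 11^64 ≡ 161, 11^128 ≡ 171, 11^256 ≡ 401.
257 = 256 + 1, so 11^257 ≡ 401·11 ≡ 291 (mod 515).

291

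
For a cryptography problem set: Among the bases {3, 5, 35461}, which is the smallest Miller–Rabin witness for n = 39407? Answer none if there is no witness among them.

n − 1 = 39406 = 2^1 · 19703, so s = 1 and d = 19703.
Base 3: x_0 = 3^19703 mod 39407 = 6784. x_0 ∉ {1, 39406} and s = 1, so 3 is a Miller–Rabin witness and 39407 is composite.
Base 5: x_0 = 5^19703 mod 39407 = 376. x_0 ∉ {1, 39406} and s = 1, so 5 is a Miller–Rabin witness and 39407 is composite.
Base 35461: x_0 = 35461^19703 mod 39407 = 16736. x_0 ∉ {1, 39406} and s = 1, so 35461 is a Miller–Rabin witness and 39407 is composite.
The smallest witness among the given bases is 3.

3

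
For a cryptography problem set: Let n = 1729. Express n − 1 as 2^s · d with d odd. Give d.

27

Halving: 1728 → 864 → 432 → 216 → 108 → 54 → 27; 27 is odd.
So 1728 = 2^6 · 27.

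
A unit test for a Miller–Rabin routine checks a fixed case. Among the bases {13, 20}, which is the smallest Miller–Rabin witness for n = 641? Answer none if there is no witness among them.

none

n − 1 = 640 = 2^7 · 5, so s = 7 and d = 5.
Base 13: x_0 = 13^5 mod 641 = 154. x_0 is neither 1 nor 640, so continue squaring. x_1 = 154^2 mod 641 = 640. x_1 ≡ −1, so 13 is not a witness.
Base 20: x_0 = 20^5 mod 641 = 128. x_0 is neither 1 nor 640, so continue squaring. x_1 = 128^2 mod 641 = 359. x_2 = 359^2 mod 641 = 40. x_3 = 40^2 mod 641 = 318. x_4 = 318^2 mod 641 = 487. x_5 = 487^2 mod 641 = 640. x_5 ≡ −1, so 20 is not a witness.
No listed base is a witness for 641.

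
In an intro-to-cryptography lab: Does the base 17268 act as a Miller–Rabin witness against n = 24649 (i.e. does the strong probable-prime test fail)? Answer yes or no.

n − 1 = 24648 = 2^3 · 3081, so s = 3 and d = 3081.
x_0 = 17268^3081 mod 24649 = 24621.
x_0 is neither 1 nor 24648, so continue squaring.
x_1 = 24621^2 mod 24649 = 784.
x_2 = 784^2 mod 24649 = 23080.
Reached i = s−1 = 2 without hitting −1: 17268 is a Miller–Rabin witness and 24649 is composite.

yes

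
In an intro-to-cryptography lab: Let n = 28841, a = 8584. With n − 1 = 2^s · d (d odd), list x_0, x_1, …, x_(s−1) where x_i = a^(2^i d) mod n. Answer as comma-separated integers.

2297, 27147, 14377

n − 1 = 28840 = 2^3 · 3605, so s = 3 and d = 3605.
x_0 = 8584^3605 mod 28841 = 2297.
x_1 = 2297^2 mod 28841 = 27147.
x_2 = 27147^2 mod 28841 = 14377.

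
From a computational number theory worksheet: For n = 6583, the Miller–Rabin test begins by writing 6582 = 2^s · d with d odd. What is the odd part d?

Halving: 6582 → 3291; 3291 is odd.
So 6582 = 2^1 · 3291.

3291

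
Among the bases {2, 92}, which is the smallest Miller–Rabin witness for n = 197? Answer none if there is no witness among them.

none

n − 1 = 196 = 2^2 · 49, so s = 2 and d = 49.
Base 2: x_0 = 2^49 mod 197 = 183. x_0 is neither 1 nor 196, so continue squaring. x_1 = 183^2 mod 197 = 196. x_1 ≡ −1, so 2 is not a witness.
Base 92: x_0 = 92^49 mod 197 = 196. x_0 = 196 ≡ −1, so 92 is not a witness.
No listed base is a witness for 197.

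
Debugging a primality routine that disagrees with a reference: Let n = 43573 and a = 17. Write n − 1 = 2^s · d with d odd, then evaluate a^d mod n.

n − 1 = 43572 = 2^2 · 10893, so s = 2 and d = 10893.
Repeated squaring mod 43573: 17^1 ≡ 17, 17^2 ≡ 289, 17^4 ≡ 39948, 17^8 ≡ 25152, 17^16 ≡ 30290, 17^32 ≡ 11012, 17^64 ≡ 485, 17^128 ≡ 17360, 17^256 ≡ 18732, 17^512 ≡ 38028, 17^1024 ≡ 28060, 17^2048 ≡ 43063, 17^4096 ≡ 42235, 17^8192 ≡ 3751.
10893 = 8192 + 2048 + 512 + 128 + 8 + 4 + 1, so 17^10893 ≡ 3751·43063·38028·17360·25152·39948·17 ≡ 1 (mod 43573).

1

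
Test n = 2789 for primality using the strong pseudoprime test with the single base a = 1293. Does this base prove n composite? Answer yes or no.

n − 1 = 2788 = 2^2 · 697, so s = 2 and d = 697.
x_0 = 1293^697 mod 2789 = 1.
x_0 = 1, so 1293 is not a witness.

no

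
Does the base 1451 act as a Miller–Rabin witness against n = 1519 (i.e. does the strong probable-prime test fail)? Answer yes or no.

no

n − 1 = 1518 = 2^1 · 759, so s = 1 and d = 759.
By repeated squaring, 1451^759 ≡ 1 (mod 1519).
x_0 = 1451^759 mod 1519 = 1.
x_0 = 1, so 1451 is not a witness.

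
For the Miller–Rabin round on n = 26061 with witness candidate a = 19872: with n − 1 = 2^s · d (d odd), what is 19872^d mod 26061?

19158

n − 1 = 26060 = 2^2 · 6515, so s = 2 and d = 6515.
19872^6515 mod 26061 = 19158.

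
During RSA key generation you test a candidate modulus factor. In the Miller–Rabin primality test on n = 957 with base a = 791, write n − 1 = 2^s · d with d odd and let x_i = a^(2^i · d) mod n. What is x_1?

n − 1 = 956 = 2^2 · 239, so s = 2 and d = 239.
x_0 = 791^239 mod 957 = 659.
x_1 = 659^2 mod 957 = 760.

760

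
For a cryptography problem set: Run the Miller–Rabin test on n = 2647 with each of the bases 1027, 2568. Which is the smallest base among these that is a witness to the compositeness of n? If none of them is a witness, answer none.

n − 1 = 2646 = 2^1 · 1323, so s = 1 and d = 1323.
Base 1027: x_0 = 1027^1323 mod 2647 = 1. x_0 = 1, so 1027 is not a witness.
Base 2568: x_0 = 2568^1323 mod 2647 = 1. x_0 = 1, so 2568 is not a witness.
No listed base is a witness for 2647.

none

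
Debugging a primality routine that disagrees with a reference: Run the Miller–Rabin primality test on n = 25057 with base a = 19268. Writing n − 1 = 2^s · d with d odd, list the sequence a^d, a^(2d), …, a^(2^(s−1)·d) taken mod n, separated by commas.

12223, 11895, 19203, 16397, 25056

n − 1 = 25056 = 2^5 · 783, so s = 5 and d = 783.
x_0 = 19268^783 mod 25057 = 12223.
x_1 = 12223^2 mod 25057 = 11895.
x_2 = 11895^2 mod 25057 = 19203.
x_3 = 19203^2 mod 25057 = 16397.
x_4 = 16397^2 mod 25057 = 25056.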